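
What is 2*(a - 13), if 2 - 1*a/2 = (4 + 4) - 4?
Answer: -34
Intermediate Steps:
a = -4 (a = 4 - 2*((4 + 4) - 4) = 4 - 2*(8 - 4) = 4 - 2*4 = 4 - 8 = -4)
2*(a - 13) = 2*(-4 - 13) = 2*(-17) = -34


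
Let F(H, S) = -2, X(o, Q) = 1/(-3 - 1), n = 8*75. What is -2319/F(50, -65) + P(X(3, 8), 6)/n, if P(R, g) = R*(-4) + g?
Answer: 695707/600 ≈ 1159.5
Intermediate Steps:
n = 600
X(o, Q) = -¼ (X(o, Q) = 1/(-4) = -¼)
P(R, g) = g - 4*R (P(R, g) = -4*R + g = g - 4*R)
-2319/F(50, -65) + P(X(3, 8), 6)/n = -2319/(-2) + (6 - 4*(-¼))/600 = -2319*(-½) + (6 + 1)*(1/600) = 2319/2 + 7*(1/600) = 2319/2 + 7/600 = 695707/600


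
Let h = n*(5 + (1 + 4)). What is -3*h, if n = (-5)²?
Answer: -750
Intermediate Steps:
n = 25
h = 250 (h = 25*(5 + (1 + 4)) = 25*(5 + 5) = 25*10 = 250)
-3*h = -3*250 = -750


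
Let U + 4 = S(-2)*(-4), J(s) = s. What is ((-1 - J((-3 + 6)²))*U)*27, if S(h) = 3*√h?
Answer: 1080 + 3240*I*√2 ≈ 1080.0 + 4582.1*I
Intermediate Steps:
U = -4 - 12*I*√2 (U = -4 + (3*√(-2))*(-4) = -4 + (3*(I*√2))*(-4) = -4 + (3*I*√2)*(-4) = -4 - 12*I*√2 ≈ -4.0 - 16.971*I)
((-1 - J((-3 + 6)²))*U)*27 = ((-1 - (-3 + 6)²)*(-4 - 12*I*√2))*27 = ((-1 - 1*3²)*(-4 - 12*I*√2))*27 = ((-1 - 1*9)*(-4 - 12*I*√2))*27 = ((-1 - 9)*(-4 - 12*I*√2))*27 = -10*(-4 - 12*I*√2)*27 = (40 + 120*I*√2)*27 = 1080 + 3240*I*√2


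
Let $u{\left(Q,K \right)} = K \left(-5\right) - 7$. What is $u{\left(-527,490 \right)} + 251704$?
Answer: $249247$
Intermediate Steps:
$u{\left(Q,K \right)} = -7 - 5 K$ ($u{\left(Q,K \right)} = - 5 K - 7 = -7 - 5 K$)
$u{\left(-527,490 \right)} + 251704 = \left(-7 - 2450\right) + 251704 = -2457 + 251704 = 249247$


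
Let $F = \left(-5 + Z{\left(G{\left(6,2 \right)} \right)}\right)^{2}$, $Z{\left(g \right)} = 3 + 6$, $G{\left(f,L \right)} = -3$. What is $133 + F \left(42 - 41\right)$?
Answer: $149$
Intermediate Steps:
$Z{\left(g \right)} = 9$
$F = 16$ ($F = \left(-5 + 9\right)^{2} = 4^{2} = 16$)
$133 + F \left(42 - 41\right) = 133 + 16 \left(42 - 41\right) = 133 + 16 \cdot 1 = 133 + 16 = 149$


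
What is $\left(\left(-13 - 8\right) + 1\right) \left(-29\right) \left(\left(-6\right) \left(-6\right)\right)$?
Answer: $20880$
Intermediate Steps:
$\left(\left(-13 - 8\right) + 1\right) \left(-29\right) \left(\left(-6\right) \left(-6\right)\right) = \left(-21 + 1\right) \left(-29\right) 36 = \left(-20\right) \left(-29\right) 36 = 580 \cdot 36 = 20880$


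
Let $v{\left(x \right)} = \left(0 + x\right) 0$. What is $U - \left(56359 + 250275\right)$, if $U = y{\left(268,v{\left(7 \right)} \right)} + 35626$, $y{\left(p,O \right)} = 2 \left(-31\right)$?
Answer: $-271070$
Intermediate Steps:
$v{\left(x \right)} = 0$ ($v{\left(x \right)} = x 0 = 0$)
$y{\left(p,O \right)} = -62$
$U = 35564$ ($U = -62 + 35626 = 35564$)
$U - \left(56359 + 250275\right) = 35564 - \left(56359 + 250275\right) = 35564 - 306634 = -271070$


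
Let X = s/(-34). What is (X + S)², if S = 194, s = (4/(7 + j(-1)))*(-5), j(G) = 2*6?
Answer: 3927779584/104329 ≈ 37648.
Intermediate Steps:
j(G) = 12
s = -20/19 (s = (4/(7 + 12))*(-5) = (4/19)*(-5) = -20/19 ≈ -1.0526)
X = 10/323 (X = -20/19/(-34) = -20/19*(-1/34) = 10/323 ≈ 0.030960)
(X + S)² = (10/323 + 194)² = (62672/323)² = 3927779584/104329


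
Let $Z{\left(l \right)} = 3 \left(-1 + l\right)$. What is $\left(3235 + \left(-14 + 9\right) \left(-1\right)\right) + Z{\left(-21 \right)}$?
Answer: $3174$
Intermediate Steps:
$Z{\left(l \right)} = -3 + 3 l$
$\left(3235 + \left(-14 + 9\right) \left(-1\right)\right) + Z{\left(-21 \right)} = \left(3235 + \left(-14 + 9\right) \left(-1\right)\right) + \left(-3 + 3 \left(-21\right)\right) = \left(3235 - -5\right) - 66 = \left(3235 + 5\right) - 66 = 3240 - 66 = 3174$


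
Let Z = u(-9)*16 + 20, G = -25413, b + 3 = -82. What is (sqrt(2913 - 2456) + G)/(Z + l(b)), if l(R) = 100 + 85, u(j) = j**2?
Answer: -25413/1501 + sqrt(457)/1501 ≈ -16.916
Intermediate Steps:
b = -85 (b = -3 - 82 = -85)
l(R) = 185
Z = 1316 (Z = (-9)**2*16 + 20 = 81*16 + 20 = 1296 + 20 = 1316)
(sqrt(2913 - 2456) + G)/(Z + l(b)) = (sqrt(2913 - 2456) - 25413)/(1316 + 185) = (sqrt(457) - 25413)/1501 = (-25413 + sqrt(457))*(1/1501) = -25413/1501 + sqrt(457)/1501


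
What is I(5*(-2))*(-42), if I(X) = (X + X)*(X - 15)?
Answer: -21000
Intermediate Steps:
I(X) = 2*X*(-15 + X) (I(X) = (2*X)*(-15 + X) = 2*X*(-15 + X))
I(5*(-2))*(-42) = (2*(5*(-2))*(-15 + 5*(-2)))*(-42) = (2*(-10)*(-15 - 10))*(-42) = (2*(-10)*(-25))*(-42) = 500*(-42) = -21000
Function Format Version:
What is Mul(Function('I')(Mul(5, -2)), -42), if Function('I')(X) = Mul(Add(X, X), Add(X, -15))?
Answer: -21000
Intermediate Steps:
Function('I')(X) = Mul(2, X, Add(-15, X)) (Function('I')(X) = Mul(Mul(2, X), Add(-15, X)) = Mul(2, X, Add(-15, X)))
Mul(Function('I')(Mul(5, -2)), -42) = Mul(Mul(2, Mul(5, -2), Add(-15, Mul(5, -2))), -42) = Mul(Mul(2, -10, Add(-15, -10)), -42) = Mul(Mul(2, -10, -25), -42) = Mul(500, -42) = -21000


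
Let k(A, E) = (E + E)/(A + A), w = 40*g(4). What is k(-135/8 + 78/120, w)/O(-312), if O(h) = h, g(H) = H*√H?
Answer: 1600/25311 ≈ 0.063214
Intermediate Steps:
g(H) = H^(3/2)
w = 320 (w = 40*4^(3/2) = 40*8 = 320)
k(A, E) = E/A (k(A, E) = (2*E)/((2*A)) = (2*E)*(1/(2*A)) = E/A)
k(-135/8 + 78/120, w)/O(-312) = (320/(-135/8 + 78/120))/(-312) = (320/(-135*⅛ + 78*(1/120)))*(-1/312) = (320/(-135/8 + 13/20))*(-1/312) = (320/(-649/40))*(-1/312) = (320*(-40/649))*(-1/312) = -12800/649*(-1/312) = 1600/25311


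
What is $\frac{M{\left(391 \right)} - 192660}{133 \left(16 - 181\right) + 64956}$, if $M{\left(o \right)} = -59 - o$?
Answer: $- \frac{64370}{14337} \approx -4.4898$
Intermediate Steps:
$\frac{M{\left(391 \right)} - 192660}{133 \left(16 - 181\right) + 64956} = \frac{\left(-59 - 391\right) - 192660}{133 \left(16 - 181\right) + 64956} = \frac{\left(-59 - 391\right) - 192660}{133 \left(-165\right) + 64956} = \frac{-450 - 192660}{-21945 + 64956} = - \frac{193110}{43011} = \left(-193110\right) \frac{1}{43011} = - \frac{64370}{14337}$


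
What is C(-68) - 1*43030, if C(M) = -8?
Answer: -43038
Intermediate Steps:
C(-68) - 1*43030 = -8 - 1*43030 = -8 - 43030 = -43038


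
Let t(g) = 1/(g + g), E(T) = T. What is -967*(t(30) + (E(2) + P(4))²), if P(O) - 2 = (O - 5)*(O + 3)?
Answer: -523147/60 ≈ -8719.1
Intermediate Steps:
t(g) = 1/(2*g)
P(O) = 2 + (-5 + O)*(3 + O) (P(O) = 2 + (O - 5)*(O + 3) = 2 + (-5 + O)*(3 + O))
-967*(t(30) + (E(2) + P(4))²) = -967*((½)/30 + (2 + (-13 + 4² - 2*4))²) = -967*((½)*(1/30) + (2 + (-13 + 16 - 8))²) = -967*(1/60 + (2 - 5)²) = -967*(1/60 + (-3)²) = -967*(1/60 + 9) = -967*541/60 = -523147/60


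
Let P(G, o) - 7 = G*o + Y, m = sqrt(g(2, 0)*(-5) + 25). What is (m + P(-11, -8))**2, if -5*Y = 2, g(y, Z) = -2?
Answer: 224604/25 + 946*sqrt(35)/5 ≈ 10103.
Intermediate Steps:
Y = -2/5 (Y = -1/5*2 = -2/5 ≈ -0.40000)
m = sqrt(35) (m = sqrt(-2*(-5) + 25) = sqrt(10 + 25) = sqrt(35) ≈ 5.9161)
P(G, o) = 33/5 + G*o (P(G, o) = 7 + (G*o - 2/5) = 7 + (-2/5 + G*o) = 33/5 + G*o)
(m + P(-11, -8))**2 = (sqrt(35) + (33/5 - 11*(-8)))**2 = (sqrt(35) + (33/5 + 88))**2 = (sqrt(35) + 473/5)**2 = (473/5 + sqrt(35))**2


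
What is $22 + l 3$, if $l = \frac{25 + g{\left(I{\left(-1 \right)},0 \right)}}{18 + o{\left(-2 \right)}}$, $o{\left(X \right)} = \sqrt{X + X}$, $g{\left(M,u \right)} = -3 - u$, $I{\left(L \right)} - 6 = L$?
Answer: $\frac{2101}{82} - \frac{33 i}{82} \approx 25.622 - 0.40244 i$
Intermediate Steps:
$I{\left(L \right)} = 6 + L$
$o{\left(X \right)} = \sqrt{2} \sqrt{X}$ ($o{\left(X \right)} = \sqrt{2 X} = \sqrt{2} \sqrt{X}$)
$l = \frac{11 \left(18 - 2 i\right)}{164}$ ($l = \frac{25 - 3}{18 + \sqrt{2} \sqrt{-2}} = \frac{25 + \left(-3 + 0\right)}{18 + \sqrt{2} i \sqrt{2}} = \frac{25 - 3}{18 + 2 i} = 22 \frac{18 - 2 i}{328} = \frac{11 \left(18 - 2 i\right)}{164} \approx 1.2073 - 0.13415 i$)
$22 + l 3 = 22 + \left(\frac{99}{82} - \frac{11 i}{82}\right) 3 = 22 + \left(\frac{297}{82} - \frac{33 i}{82}\right) = \frac{2101}{82} - \frac{33 i}{82}$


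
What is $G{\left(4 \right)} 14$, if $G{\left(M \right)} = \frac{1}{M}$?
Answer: $\frac{7}{2} \approx 3.5$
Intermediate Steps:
$G{\left(4 \right)} 14 = \frac{1}{4} \cdot 14 = \frac{7}{2}$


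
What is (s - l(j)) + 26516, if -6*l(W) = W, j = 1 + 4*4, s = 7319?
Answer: 203027/6 ≈ 33838.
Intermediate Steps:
j = 17 (j = 1 + 16 = 17)
l(W) = -W/6
(s - l(j)) + 26516 = (7319 - (-1)*17/6) + 26516 = (7319 - 1*(-17/6)) + 26516 = (7319 + 17/6) + 26516 = 43931/6 + 26516 = 203027/6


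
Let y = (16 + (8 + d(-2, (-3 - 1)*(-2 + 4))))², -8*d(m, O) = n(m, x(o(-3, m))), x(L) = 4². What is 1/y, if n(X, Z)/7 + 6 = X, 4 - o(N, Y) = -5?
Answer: 1/961 ≈ 0.0010406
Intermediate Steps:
o(N, Y) = 9 (o(N, Y) = 4 - 1*(-5) = 4 + 5 = 9)
x(L) = 16
n(X, Z) = -42 + 7*X
d(m, O) = 21/4 - 7*m/8 (d(m, O) = -(-42 + 7*m)/8 = 21/4 - 7*m/8)
y = 961 (y = (16 + (8 + (21/4 - 7/8*(-2))))² = (16 + (8 + (21/4 + 7/4)))² = (16 + (8 + 7))² = (16 + 15)² = 31² = 961)
1/y = 1/961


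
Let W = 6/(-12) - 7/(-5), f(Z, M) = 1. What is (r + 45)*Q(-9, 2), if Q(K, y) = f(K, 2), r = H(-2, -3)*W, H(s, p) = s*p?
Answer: 252/5 ≈ 50.400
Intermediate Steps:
H(s, p) = p*s
W = 9/10 (W = 6*(-1/12) - 7*(-1/5) = -1/2 + 7/5 = 9/10 ≈ 0.90000)
r = 27/5 (r = -3*(-2)*(9/10) = 6*(9/10) = 27/5 ≈ 5.4000)
Q(K, y) = 1
(r + 45)*Q(-9, 2) = (27/5 + 45)*1 = (252/5)*1 = 252/5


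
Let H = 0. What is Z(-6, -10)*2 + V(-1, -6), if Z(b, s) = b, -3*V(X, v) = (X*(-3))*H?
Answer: -12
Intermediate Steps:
V(X, v) = 0 (V(X, v) = -X*(-3)*0/3 = -(-3*X)*0/3 = -⅓*0 = 0)
Z(-6, -10)*2 + V(-1, -6) = -6*2 + 0 = -12 + 0 = -12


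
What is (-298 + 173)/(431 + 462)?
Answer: -125/893 ≈ -0.13998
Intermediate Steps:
(-298 + 173)/(431 + 462) = -125/893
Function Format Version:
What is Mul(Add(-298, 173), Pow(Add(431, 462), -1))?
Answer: Rational(-125, 893) ≈ -0.13998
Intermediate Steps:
Mul(Add(-298, 173), Pow(Add(431, 462), -1)) = Mul(-125, Pow(893, -1)) = Mul(-125, Rational(1, 893)) = Rational(-125, 893)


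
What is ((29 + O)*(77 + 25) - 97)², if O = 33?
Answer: 38775529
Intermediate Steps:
((29 + O)*(77 + 25) - 97)² = ((29 + 33)*(77 + 25) - 97)² = (62*102 - 97)² = (6324 - 97)² = 6227² = 38775529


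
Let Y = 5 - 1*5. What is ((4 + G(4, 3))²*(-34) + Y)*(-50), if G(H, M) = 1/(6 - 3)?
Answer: 287300/9 ≈ 31922.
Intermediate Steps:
G(H, M) = ⅓ (G(H, M) = 1/3 = ⅓)
Y = 0 (Y = 5 - 5 = 0)
((4 + G(4, 3))²*(-34) + Y)*(-50) = ((4 + ⅓)²*(-34) + 0)*(-50) = ((13/3)²*(-34) + 0)*(-50) = ((169/9)*(-34) + 0)*(-50) = (-5746/9 + 0)*(-50) = -5746/9*(-50) = 287300/9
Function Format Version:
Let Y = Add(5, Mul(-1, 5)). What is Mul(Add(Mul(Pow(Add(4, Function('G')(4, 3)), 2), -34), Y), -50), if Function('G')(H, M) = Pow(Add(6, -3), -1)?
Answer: Rational(287300, 9) ≈ 31922.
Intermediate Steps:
Function('G')(H, M) = Rational(1, 3) (Function('G')(H, M) = Pow(3, -1) = Rational(1, 3))
Y = 0 (Y = Add(5, -5) = 0)
Mul(Add(Mul(Pow(Add(4, Function('G')(4, 3)), 2), -34), Y), -50) = Mul(Add(Mul(Pow(Add(4, Rational(1, 3)), 2), -34), 0), -50) = Mul(Add(Mul(Pow(Rational(13, 3), 2), -34), 0), -50) = Mul(Add(Mul(Rational(169, 9), -34), 0), -50) = Mul(Add(Rational(-5746, 9), 0), -50) = Mul(Rational(-5746, 9), -50) = Rational(287300, 9)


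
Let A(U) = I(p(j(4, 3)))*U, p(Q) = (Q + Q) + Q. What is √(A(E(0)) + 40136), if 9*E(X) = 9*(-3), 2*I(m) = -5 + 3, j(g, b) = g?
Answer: √40139 ≈ 200.35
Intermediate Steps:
p(Q) = 3*Q (p(Q) = 2*Q + Q = 3*Q)
I(m) = -1 (I(m) = (-5 + 3)/2 = (½)*(-2) = -1)
E(X) = -3 (E(X) = (9*(-3))/9 = (⅑)*(-27) = -3)
A(U) = -U
√(A(E(0)) + 40136) = √(-1*(-3) + 40136) = √(3 + 40136) = √40139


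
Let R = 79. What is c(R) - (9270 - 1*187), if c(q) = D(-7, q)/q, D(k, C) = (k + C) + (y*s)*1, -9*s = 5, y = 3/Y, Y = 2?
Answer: -4304915/474 ≈ -9082.1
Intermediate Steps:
y = 3/2 ≈ 1.5000
s = -5/9 (s = -⅑*5 = -5/9 ≈ -0.55556)
D(k, C) = -⅚ + C + k (D(k, C) = (k + C) + ((3/2)*(-5/9))*1 = (C + k) - ⅚*1 = (C + k) - ⅚ = -⅚ + C + k)
c(q) = (-47/6 + q)/q (c(q) = (-⅚ + q - 7)/q = (-47/6 + q)/q)
c(R) - (9270 - 1*187) = (-47/6 + 79)/79 - (9270 - 1*187) = (1/79)*(427/6) - (9270 - 187) = 427/474 - 1*9083 = 427/474 - 9083 = -4304915/474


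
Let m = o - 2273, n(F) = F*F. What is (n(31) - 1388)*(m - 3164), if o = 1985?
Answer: 1474004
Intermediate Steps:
n(F) = F²
m = -288 (m = 1985 - 2273 = -288)
(n(31) - 1388)*(m - 3164) = (31² - 1388)*(-288 - 3164) = (961 - 1388)*(-3452) = -427*(-3452) = 1474004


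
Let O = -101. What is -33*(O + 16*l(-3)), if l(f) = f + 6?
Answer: 1749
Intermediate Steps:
l(f) = 6 + f
-33*(O + 16*l(-3)) = -33*(-101 + 16*(6 - 3)) = -33*(-101 + 16*3) = -33*(-101 + 48) = -33*(-53) = 1749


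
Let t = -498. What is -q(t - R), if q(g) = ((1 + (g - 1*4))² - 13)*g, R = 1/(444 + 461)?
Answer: 92646905430226101/741217625 ≈ 1.2499e+8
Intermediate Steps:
R = 1/905 ≈ 0.0011050
q(g) = g*(-13 + (-3 + g)²) (q(g) = ((1 + (g - 4))² - 13)*g = ((1 + (-4 + g))² - 13)*g = ((-3 + g)² - 13)*g = (-13 + (-3 + g)²)*g = g*(-13 + (-3 + g)²))
-q(t - R) = -(-498 - 1*1/905)*(-13 + (-3 + (-498 - 1*1/905))²) = -(-498 - 1/905)*(-13 + (-3 + (-498 - 1/905))²) = -(-450691)*(-13 + (-3 - 450691/905)²)/905 = -(-450691)*(-13 + (-453406/905)²)/905 = -(-450691)*(-13 + 205577000836/819025)/905 = -(-450691)*205566353511/(905*819025) = -1*(-92646905430226101/741217625) = 92646905430226101/741217625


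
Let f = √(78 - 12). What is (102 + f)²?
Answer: (102 + √66)² ≈ 12127.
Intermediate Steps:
f = √66 ≈ 8.1240
(102 + f)² = (102 + √66)²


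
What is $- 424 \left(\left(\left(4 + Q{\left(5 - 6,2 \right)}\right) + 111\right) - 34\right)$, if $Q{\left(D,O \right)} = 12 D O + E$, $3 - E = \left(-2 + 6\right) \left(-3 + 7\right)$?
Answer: $-18656$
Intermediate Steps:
$E = -13$ ($E = 3 - \left(-2 + 6\right) \left(-3 + 7\right) = 3 - 4 \cdot 4 = 3 - 16 = -13$)
$Q{\left(D,O \right)} = -13 + 12 D O$ ($Q{\left(D,O \right)} = 12 D O - 13 = -13 + 12 D O$)
$- 424 \left(\left(\left(4 + Q{\left(5 - 6,2 \right)}\right) + 111\right) - 34\right) = - 424 \left(\left(\left(4 + \left(-13 + 12 \left(5 - 6\right) 2\right)\right) + 111\right) - 34\right) = - 424 \left(\left(\left(4 + \left(-13 + 12 \left(-1\right) 2\right)\right) + 111\right) - 34\right) = - 424 \left(\left(\left(4 - 37\right) + 111\right) - 34\right) = - 424 \left(\left(-33 + 111\right) - 34\right) = - 424 \left(78 - 34\right) = \left(-424\right) 44 = -18656$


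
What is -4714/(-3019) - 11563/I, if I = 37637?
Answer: 142512121/113626103 ≈ 1.2542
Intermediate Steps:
-4714/(-3019) - 11563/I = -4714/(-3019) - 11563/37637 = -4714*(-1/3019) - 11563*1/37637 = 4714/3019 - 11563/37637 = 142512121/113626103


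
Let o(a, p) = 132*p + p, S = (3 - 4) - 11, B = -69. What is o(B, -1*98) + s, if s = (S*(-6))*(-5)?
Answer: -13394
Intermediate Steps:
S = -12 (S = -1 - 11 = -12)
o(a, p) = 133*p
s = -360 (s = -12*(-6)*(-5) = 72*(-5) = -360)
o(B, -1*98) + s = 133*(-1*98) - 360 = 133*(-98) - 360 = -13034 - 360 = -13394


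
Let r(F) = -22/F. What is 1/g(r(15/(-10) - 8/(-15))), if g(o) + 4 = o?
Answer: 29/544 ≈ 0.053309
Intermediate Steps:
g(o) = -4 + o
1/g(r(15/(-10) - 8/(-15))) = 1/(-4 - 22/(15/(-10) - 8/(-15))) = 1/(-4 - 22/(15*(-⅒) - 8*(-1/15))) = 1/(-4 - 22/(-3/2 + 8/15)) = 1/(-4 - 22/(-29/30)) = 1/(-4 - 22*(-30/29)) = 1/(-4 + 660/29) = 1/(544/29) = 29/544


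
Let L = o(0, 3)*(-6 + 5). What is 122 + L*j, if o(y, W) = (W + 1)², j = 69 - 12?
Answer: -790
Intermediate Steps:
j = 57
o(y, W) = (1 + W)²
L = -16 (L = (1 + 3)²*(-6 + 5) = 4²*(-1) = 16*(-1) = -16)
122 + L*j = 122 - 16*57 = 122 - 912 = -790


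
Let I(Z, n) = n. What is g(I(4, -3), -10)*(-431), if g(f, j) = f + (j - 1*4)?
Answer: 7327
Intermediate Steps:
g(f, j) = -4 + f + j (g(f, j) = f + (j - 4) = f + (-4 + j) = -4 + f + j)
g(I(4, -3), -10)*(-431) = (-4 - 3 - 10)*(-431) = -17*(-431) = 7327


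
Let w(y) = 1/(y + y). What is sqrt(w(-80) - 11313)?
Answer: I*sqrt(18100810)/40 ≈ 106.36*I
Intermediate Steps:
w(y) = 1/(2*y)
sqrt(w(-80) - 11313) = sqrt((1/2)/(-80) - 11313) = sqrt((1/2)*(-1/80) - 11313) = sqrt(-1/160 - 11313) = sqrt(-1810081/160) = I*sqrt(18100810)/40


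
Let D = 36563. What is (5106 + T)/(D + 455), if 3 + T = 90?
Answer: 5193/37018 ≈ 0.14028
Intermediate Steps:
T = 87 (T = -3 + 90 = 87)
(5106 + T)/(D + 455) = (5106 + 87)/(36563 + 455) = 5193/37018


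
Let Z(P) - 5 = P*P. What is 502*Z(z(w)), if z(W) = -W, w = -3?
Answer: 7028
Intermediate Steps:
Z(P) = 5 + P² (Z(P) = 5 + P*P = 5 + P²)
502*Z(z(w)) = 502*(5 + (-1*(-3))²) = 502*(5 + 3²) = 502*(5 + 9) = 502*14 = 7028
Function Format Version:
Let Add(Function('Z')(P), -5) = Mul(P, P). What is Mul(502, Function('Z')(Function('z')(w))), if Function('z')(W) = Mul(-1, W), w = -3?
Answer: 7028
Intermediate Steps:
Function('Z')(P) = Add(5, Pow(P, 2)) (Function('Z')(P) = Add(5, Mul(P, P)) = Add(5, Pow(P, 2)))
Mul(502, Function('Z')(Function('z')(w))) = Mul(502, Add(5, Pow(Mul(-1, -3), 2))) = Mul(502, Add(5, Pow(3, 2))) = Mul(502, Add(5, 9)) = Mul(502, 14) = 7028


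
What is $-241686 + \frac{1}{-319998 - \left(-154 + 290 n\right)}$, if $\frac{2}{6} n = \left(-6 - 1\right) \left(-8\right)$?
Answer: $- \frac{89076758905}{368564} \approx -2.4169 \cdot 10^{5}$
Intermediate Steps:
$n = 168$ ($n = 3 \left(-6 - 1\right) \left(-8\right) = 3 \left(\left(-7\right) \left(-8\right)\right) = 3 \cdot 56 = 168$)
$-241686 + \frac{1}{-319998 - \left(-154 + 290 n\right)} = -241686 + \frac{1}{-319998 + \left(\left(-290\right) 168 + 154\right)} = -241686 + \frac{1}{-319998 + \left(-48720 + 154\right)} = -241686 + \frac{1}{-319998 - 48566} = -241686 + \frac{1}{-368564} = -241686 - \frac{1}{368564} = - \frac{89076758905}{368564}$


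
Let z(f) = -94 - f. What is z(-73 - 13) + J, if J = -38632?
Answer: -38640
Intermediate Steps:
z(-73 - 13) + J = (-94 - (-73 - 13)) - 38632 = (-94 - 1*(-86)) - 38632 = (-94 + 86) - 38632 = -8 - 38632 = -38640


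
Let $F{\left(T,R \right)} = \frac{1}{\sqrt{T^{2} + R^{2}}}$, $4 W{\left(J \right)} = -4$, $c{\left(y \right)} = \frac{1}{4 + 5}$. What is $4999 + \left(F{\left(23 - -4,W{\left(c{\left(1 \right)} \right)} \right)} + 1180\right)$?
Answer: $6179 + \frac{\sqrt{730}}{730} \approx 6179.0$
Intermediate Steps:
$c{\left(y \right)} = \frac{1}{9}$
$W{\left(J \right)} = -1$ ($W{\left(J \right)} = \frac{1}{4} \left(-4\right) = -1$)
$F{\left(T,R \right)} = \frac{1}{\sqrt{R^{2} + T^{2}}}$
$4999 + \left(F{\left(23 - -4,W{\left(c{\left(1 \right)} \right)} \right)} + 1180\right) = 4999 + \left(\frac{1}{\sqrt{\left(-1\right)^{2} + \left(23 - -4\right)^{2}}} + 1180\right) = 4999 + \left(\frac{1}{\sqrt{1 + \left(23 + 4\right)^{2}}} + 1180\right) = 4999 + \left(\frac{1}{\sqrt{1 + 27^{2}}} + 1180\right) = 4999 + \left(\frac{1}{\sqrt{1 + 729}} + 1180\right) = 4999 + \left(\frac{1}{\sqrt{730}} + 1180\right) = 4999 + \left(\frac{\sqrt{730}}{730} + 1180\right) = 4999 + \left(1180 + \frac{\sqrt{730}}{730}\right) = 6179 + \frac{\sqrt{730}}{730}$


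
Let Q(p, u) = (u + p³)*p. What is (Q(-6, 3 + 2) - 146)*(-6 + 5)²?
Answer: 1120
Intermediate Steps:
Q(p, u) = p*(u + p³)
(Q(-6, 3 + 2) - 146)*(-6 + 5)² = (-6*((3 + 2) + (-6)³) - 146)*(-6 + 5)² = (-6*(5 - 216) - 146)*(-1)² = (-6*(-211) - 146)*1 = (1266 - 146)*1 = 1120*1 = 1120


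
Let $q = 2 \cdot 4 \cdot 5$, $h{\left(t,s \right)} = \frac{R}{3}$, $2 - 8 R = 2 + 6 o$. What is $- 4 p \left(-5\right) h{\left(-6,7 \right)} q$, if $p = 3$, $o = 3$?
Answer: $-1800$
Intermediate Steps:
$R = - \frac{9}{4}$ ($R = \frac{1}{4} - \frac{2 + 6 \cdot 3}{8} = \frac{1}{4} - \frac{2 + 18}{8} = \frac{1}{4} - \frac{5}{2} = - \frac{9}{4} \approx -2.25$)
$h{\left(t,s \right)} = - \frac{3}{4}$ ($h{\left(t,s \right)} = - \frac{9}{4 \cdot 3} = \left(- \frac{9}{4}\right) \frac{1}{3} = - \frac{3}{4}$)
$q = 40$ ($q = 8 \cdot 5 = 40$)
$- 4 p \left(-5\right) h{\left(-6,7 \right)} q = \left(-4\right) 3 \left(-5\right) \left(- \frac{3}{4}\right) 40 = \left(-12\right) \left(-5\right) \left(- \frac{3}{4}\right) 40 = 60 \left(- \frac{3}{4}\right) 40 = \left(-45\right) 40 = -1800$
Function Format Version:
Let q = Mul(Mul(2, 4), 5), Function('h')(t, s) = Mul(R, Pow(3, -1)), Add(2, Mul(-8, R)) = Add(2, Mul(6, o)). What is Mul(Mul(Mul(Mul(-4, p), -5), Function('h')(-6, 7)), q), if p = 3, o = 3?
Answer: -1800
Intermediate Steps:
R = Rational(-9, 4) (R = Add(Rational(1, 4), Mul(Rational(-1, 8), Add(2, Mul(6, 3)))) = Add(Rational(1, 4), Mul(Rational(-1, 8), Add(2, 18))) = Add(Rational(1, 4), Mul(Rational(-1, 8), 20)) = Add(Rational(1, 4), Rational(-5, 2)) = Rational(-9, 4) ≈ -2.2500)
Function('h')(t, s) = Rational(-3, 4) (Function('h')(t, s) = Mul(Rational(-9, 4), Pow(3, -1)) = Mul(Rational(-9, 4), Rational(1, 3)) = Rational(-3, 4))
q = 40 (q = Mul(8, 5) = 40)
Mul(Mul(Mul(Mul(-4, p), -5), Function('h')(-6, 7)), q) = Mul(Mul(Mul(Mul(-4, 3), -5), Rational(-3, 4)), 40) = Mul(Mul(Mul(-12, -5), Rational(-3, 4)), 40) = Mul(Mul(60, Rational(-3, 4)), 40) = Mul(-45, 40) = -1800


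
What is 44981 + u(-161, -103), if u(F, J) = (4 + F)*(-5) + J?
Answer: 45663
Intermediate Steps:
u(F, J) = -20 + J - 5*F (u(F, J) = (-20 - 5*F) + J = -20 + J - 5*F)
44981 + u(-161, -103) = 44981 + (-20 - 103 - 5*(-161)) = 44981 + (-20 - 103 + 805) = 44981 + 682 = 45663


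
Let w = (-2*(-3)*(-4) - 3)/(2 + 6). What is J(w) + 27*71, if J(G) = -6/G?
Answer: 17269/9 ≈ 1918.8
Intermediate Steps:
w = -27/8 (w = (6*(-4) - 3)/8 = (-24 - 3)*(1/8) = -27*1/8 = -27/8 ≈ -3.3750)
J(w) + 27*71 = -6/(-27/8) + 27*71 = -6*(-8/27) + 1917 = 16/9 + 1917 = 17269/9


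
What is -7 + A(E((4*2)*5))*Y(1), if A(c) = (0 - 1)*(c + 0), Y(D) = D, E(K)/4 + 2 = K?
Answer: -159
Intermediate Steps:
E(K) = -8 + 4*K
A(c) = -c
-7 + A(E((4*2)*5))*Y(1) = -7 - (-8 + 4*((4*2)*5))*1 = -7 - (-8 + 4*(8*5))*1 = -7 - (-8 + 4*40)*1 = -7 - (-8 + 160)*1 = -7 - 1*152*1 = -7 - 152*1 = -7 - 152 = -159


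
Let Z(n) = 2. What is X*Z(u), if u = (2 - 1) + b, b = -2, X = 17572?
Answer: 35144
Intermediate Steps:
u = -1 (u = (2 - 1) - 2 = 1 - 2 = -1)
X*Z(u) = 17572*2 = 35144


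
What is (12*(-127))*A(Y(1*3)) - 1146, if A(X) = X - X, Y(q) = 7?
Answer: -1146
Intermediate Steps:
A(X) = 0
(12*(-127))*A(Y(1*3)) - 1146 = (12*(-127))*0 - 1146 = -1524*0 - 1146 = 0 - 1146 = -1146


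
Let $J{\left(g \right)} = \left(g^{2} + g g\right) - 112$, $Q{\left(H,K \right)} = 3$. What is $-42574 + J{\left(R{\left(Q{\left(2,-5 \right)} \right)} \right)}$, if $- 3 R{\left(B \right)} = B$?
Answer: $-42684$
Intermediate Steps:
$R{\left(B \right)} = - \frac{B}{3}$
$J{\left(g \right)} = -112 + 2 g^{2}$ ($J{\left(g \right)} = \left(g^{2} + g^{2}\right) - 112 = 2 g^{2} - 112 = -112 + 2 g^{2}$)
$-42574 + J{\left(R{\left(Q{\left(2,-5 \right)} \right)} \right)} = -42574 - \left(112 - 2 \left(\left(- \frac{1}{3}\right) 3\right)^{2}\right) = -42574 - \left(112 - 2 \left(-1\right)^{2}\right) = -42574 + \left(-112 + 2 \cdot 1\right) = -42574 + \left(-112 + 2\right) = -42574 - 110 = -42684$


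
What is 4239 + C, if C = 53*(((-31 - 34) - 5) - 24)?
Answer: -743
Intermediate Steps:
C = -4982 (C = 53*((-65 - 5) - 24) = 53*(-70 - 24) = 53*(-94) = -4982)
4239 + C = 4239 - 4982 = -743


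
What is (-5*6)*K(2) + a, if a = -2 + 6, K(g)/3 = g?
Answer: -176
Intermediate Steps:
K(g) = 3*g
a = 4
(-5*6)*K(2) + a = (-5*6)*(3*2) + 4 = -30*6 + 4 = -180 + 4 = -176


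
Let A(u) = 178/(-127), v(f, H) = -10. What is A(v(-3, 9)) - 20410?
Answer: -2592248/127 ≈ -20411.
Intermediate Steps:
A(u) = -178/127 (A(u) = 178*(-1/127) = -178/127)
A(v(-3, 9)) - 20410 = -178/127 - 20410 = -2592248/127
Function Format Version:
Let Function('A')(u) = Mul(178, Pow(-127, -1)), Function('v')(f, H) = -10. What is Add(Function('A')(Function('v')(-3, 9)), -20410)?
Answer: Rational(-2592248, 127) ≈ -20411.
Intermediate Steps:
Function('A')(u) = Rational(-178, 127) (Function('A')(u) = Mul(178, Rational(-1, 127)) = Rational(-178, 127))
Add(Function('A')(Function('v')(-3, 9)), -20410) = Add(Rational(-178, 127), -20410) = Rational(-2592248, 127)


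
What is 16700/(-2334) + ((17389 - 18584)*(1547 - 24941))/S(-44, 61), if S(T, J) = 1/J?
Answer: 1990091661860/1167 ≈ 1.7053e+9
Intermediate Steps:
16700/(-2334) + ((17389 - 18584)*(1547 - 24941))/S(-44, 61) = 16700/(-2334) + ((17389 - 18584)*(1547 - 24941))/(1/61) = 16700*(-1/2334) + (-1195*(-23394))/(1/61) = -8350/1167 + 27955830*61 = -8350/1167 + 1705305630 = 1990091661860/1167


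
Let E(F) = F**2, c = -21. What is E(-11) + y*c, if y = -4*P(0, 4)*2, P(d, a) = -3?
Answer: -383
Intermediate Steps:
y = 24 (y = -4*(-3)*2 = 12*2 = 24)
E(-11) + y*c = (-11)**2 + 24*(-21) = 121 - 504 = -383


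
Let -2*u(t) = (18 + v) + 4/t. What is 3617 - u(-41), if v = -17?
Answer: 296631/82 ≈ 3617.5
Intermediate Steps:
u(t) = -½ - 2/t (u(t) = -((18 - 17) + 4/t)/2 = -(1 + 4/t)/2 = -½ - 2/t)
3617 - u(-41) = 3617 - (-4 - 1*(-41))/(2*(-41)) = 3617 - (-1)*(-4 + 41)/(2*41) = 3617 - (-1)*37/(2*41) = 3617 - 1*(-37/82) = 3617 + 37/82 = 296631/82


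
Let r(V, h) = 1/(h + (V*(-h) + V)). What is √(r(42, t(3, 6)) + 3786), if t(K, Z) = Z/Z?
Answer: √3787 ≈ 61.539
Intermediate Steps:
t(K, Z) = 1
r(V, h) = 1/(V + h - V*h) (r(V, h) = 1/(h + (-V*h + V)) = 1/(h + (V - V*h)) = 1/(V + h - V*h))
√(r(42, t(3, 6)) + 3786) = √(1/(42 + 1 - 1*42*1) + 3786) = √(1/(42 + 1 - 42) + 3786) = √(1/1 + 3786) = √(1 + 3786) = √3787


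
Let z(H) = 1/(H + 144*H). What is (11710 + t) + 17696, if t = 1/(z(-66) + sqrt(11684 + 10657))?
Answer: 60167565165945564/2046098250899 + 91584900*sqrt(22341)/2046098250899 ≈ 29406.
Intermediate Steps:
z(H) = 1/(145*H)
t = 1/(-1/9570 + sqrt(22341)) (t = 1/((1/145)/(-66) + sqrt(11684 + 10657)) = 1/((1/145)*(-1/66) + sqrt(22341)) = 1/(-1/9570 + sqrt(22341)) ≈ 0.0066904)
(11710 + t) + 17696 = (11710 + (9570/2046098250899 + 91584900*sqrt(22341)/2046098250899)) + 17696 = (23959810518036860/2046098250899 + 91584900*sqrt(22341)/2046098250899) + 17696 = 60167565165945564/2046098250899 + 91584900*sqrt(22341)/2046098250899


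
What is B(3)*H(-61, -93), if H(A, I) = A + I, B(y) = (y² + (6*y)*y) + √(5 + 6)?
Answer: -9702 - 154*√11 ≈ -10213.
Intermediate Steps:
B(y) = √11 + 7*y² (B(y) = (y² + 6*y²) + √11 = 7*y² + √11 = √11 + 7*y²)
B(3)*H(-61, -93) = (√11 + 7*3²)*(-61 - 93) = (√11 + 7*9)*(-154) = (√11 + 63)*(-154) = (63 + √11)*(-154) = -9702 - 154*√11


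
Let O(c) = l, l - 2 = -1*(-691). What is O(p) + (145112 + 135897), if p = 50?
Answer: 281702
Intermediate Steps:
l = 693 (l = 2 - 1*(-691) = 2 + 691 = 693)
O(c) = 693
O(p) + (145112 + 135897) = 693 + (145112 + 135897) = 693 + 281009 = 281702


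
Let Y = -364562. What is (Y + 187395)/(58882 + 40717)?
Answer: -177167/99599 ≈ -1.7788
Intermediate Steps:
(Y + 187395)/(58882 + 40717) = (-364562 + 187395)/(58882 + 40717) = -177167/99599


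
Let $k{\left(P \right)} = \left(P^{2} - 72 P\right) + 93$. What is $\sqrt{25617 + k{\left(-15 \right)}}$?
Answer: $\sqrt{27015} \approx 164.36$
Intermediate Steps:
$k{\left(P \right)} = 93 + P^{2} - 72 P$
$\sqrt{25617 + k{\left(-15 \right)}} = \sqrt{25617 + \left(93 + \left(-15\right)^{2} - -1080\right)} = \sqrt{25617 + \left(93 + 225 + 1080\right)} = \sqrt{25617 + 1398} = \sqrt{27015}$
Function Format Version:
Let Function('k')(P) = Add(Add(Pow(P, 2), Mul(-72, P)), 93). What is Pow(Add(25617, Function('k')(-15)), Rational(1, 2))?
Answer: Pow(27015, Rational(1, 2)) ≈ 164.36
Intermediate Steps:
Function('k')(P) = Add(93, Pow(P, 2), Mul(-72, P))
Pow(Add(25617, Function('k')(-15)), Rational(1, 2)) = Pow(Add(25617, Add(93, Pow(-15, 2), Mul(-72, -15))), Rational(1, 2)) = Pow(Add(25617, Add(93, 225, 1080)), Rational(1, 2)) = Pow(Add(25617, 1398), Rational(1, 2)) = Pow(27015, Rational(1, 2))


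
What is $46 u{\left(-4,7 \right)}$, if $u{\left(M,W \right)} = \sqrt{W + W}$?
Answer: $46 \sqrt{14} \approx 172.12$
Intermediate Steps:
$u{\left(M,W \right)} = \sqrt{2} \sqrt{W}$ ($u{\left(M,W \right)} = \sqrt{2 W} = \sqrt{2} \sqrt{W}$)
$46 u{\left(-4,7 \right)} = 46 \sqrt{2} \sqrt{7} = 46 \sqrt{14}$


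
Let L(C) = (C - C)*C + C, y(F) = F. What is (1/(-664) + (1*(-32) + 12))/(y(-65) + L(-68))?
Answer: 699/4648 ≈ 0.15039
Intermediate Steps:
L(C) = C (L(C) = 0*C + C = 0 + C = C)
(1/(-664) + (1*(-32) + 12))/(y(-65) + L(-68)) = (1/(-664) + (1*(-32) + 12))/(-65 - 68) = (-1/664 + (-32 + 12))/(-133) = (-1/664 - 20)*(-1/133) = -13281/664*(-1/133) = 699/4648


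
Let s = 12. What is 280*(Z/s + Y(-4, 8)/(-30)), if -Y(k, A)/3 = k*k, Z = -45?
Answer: -602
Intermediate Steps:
Y(k, A) = -3*k**2 (Y(k, A) = -3*k*k = -3*k**2)
280*(Z/s + Y(-4, 8)/(-30)) = 280*(-45/12 - 3*(-4)**2/(-30)) = 280*(-45*1/12 - 3*16*(-1/30)) = 280*(-15/4 - 48*(-1/30)) = 280*(-15/4 + 8/5) = 280*(-43/20) = -602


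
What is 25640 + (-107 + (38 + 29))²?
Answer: 27240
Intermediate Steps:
25640 + (-107 + (38 + 29))² = 25640 + (-107 + 67)² = 25640 + (-40)² = 25640 + 1600 = 27240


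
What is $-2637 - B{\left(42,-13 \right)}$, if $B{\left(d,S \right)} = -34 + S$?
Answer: $-2590$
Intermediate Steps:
$-2637 - B{\left(42,-13 \right)} = -2637 - \left(-34 - 13\right) = -2637 - -47 = -2637 + 47 = -2590$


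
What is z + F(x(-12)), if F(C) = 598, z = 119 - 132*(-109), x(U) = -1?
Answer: 15105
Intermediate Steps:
z = 14507 (z = 119 + 14388 = 14507)
z + F(x(-12)) = 14507 + 598 = 15105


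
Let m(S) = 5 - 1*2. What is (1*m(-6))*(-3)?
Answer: -9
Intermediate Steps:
m(S) = 3 (m(S) = 5 - 2 = 3)
(1*m(-6))*(-3) = (1*3)*(-3) = 3*(-3) = -9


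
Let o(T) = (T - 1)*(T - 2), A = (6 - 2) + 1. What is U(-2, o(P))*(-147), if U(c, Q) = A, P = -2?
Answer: -735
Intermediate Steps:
A = 5 (A = 4 + 1 = 5)
o(T) = (-1 + T)*(-2 + T)
U(c, Q) = 5
U(-2, o(P))*(-147) = 5*(-147) = -735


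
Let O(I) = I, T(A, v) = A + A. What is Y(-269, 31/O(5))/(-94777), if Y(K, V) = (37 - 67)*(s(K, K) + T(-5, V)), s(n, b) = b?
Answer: -8370/94777 ≈ -0.088313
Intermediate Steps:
T(A, v) = 2*A
Y(K, V) = 300 - 30*K (Y(K, V) = (37 - 67)*(K + 2*(-5)) = -30*(K - 10) = -30*(-10 + K) = 300 - 30*K)
Y(-269, 31/O(5))/(-94777) = (300 - 30*(-269))/(-94777) = (300 + 8070)*(-1/94777) = 8370*(-1/94777) = -8370/94777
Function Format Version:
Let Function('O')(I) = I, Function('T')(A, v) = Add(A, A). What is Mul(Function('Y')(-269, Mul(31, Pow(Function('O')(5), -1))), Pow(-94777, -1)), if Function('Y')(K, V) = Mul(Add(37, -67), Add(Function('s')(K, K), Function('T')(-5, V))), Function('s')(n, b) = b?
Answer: Rational(-8370, 94777) ≈ -0.088313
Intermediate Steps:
Function('T')(A, v) = Mul(2, A)
Function('Y')(K, V) = Add(300, Mul(-30, K)) (Function('Y')(K, V) = Mul(Add(37, -67), Add(K, Mul(2, -5))) = Mul(-30, Add(K, -10)) = Mul(-30, Add(-10, K)) = Add(300, Mul(-30, K)))
Mul(Function('Y')(-269, Mul(31, Pow(Function('O')(5), -1))), Pow(-94777, -1)) = Mul(Add(300, Mul(-30, -269)), Pow(-94777, -1)) = Mul(Add(300, 8070), Rational(-1, 94777)) = Mul(8370, Rational(-1, 94777)) = Rational(-8370, 94777)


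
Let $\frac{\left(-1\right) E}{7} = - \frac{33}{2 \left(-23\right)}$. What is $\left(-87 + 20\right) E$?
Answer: $\frac{15477}{46} \approx 336.46$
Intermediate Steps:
$E = - \frac{231}{46}$ ($E = - 7 \left(- \frac{33}{2 \left(-23\right)}\right) = - 7 \left(- \frac{33}{-46}\right) = - 7 \left(\left(-33\right) \left(- \frac{1}{46}\right)\right) = \left(-7\right) \frac{33}{46} = - \frac{231}{46} \approx -5.0217$)
$\left(-87 + 20\right) E = \left(-87 + 20\right) \left(- \frac{231}{46}\right) = \left(-67\right) \left(- \frac{231}{46}\right) = \frac{15477}{46}$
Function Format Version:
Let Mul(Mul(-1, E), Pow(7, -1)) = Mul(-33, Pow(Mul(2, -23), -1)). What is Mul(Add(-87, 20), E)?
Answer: Rational(15477, 46) ≈ 336.46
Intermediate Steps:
E = Rational(-231, 46) (E = Mul(-7, Mul(-33, Pow(Mul(2, -23), -1))) = Mul(-7, Mul(-33, Pow(-46, -1))) = Mul(-7, Mul(-33, Rational(-1, 46))) = Mul(-7, Rational(33, 46)) = Rational(-231, 46) ≈ -5.0217)
Mul(Add(-87, 20), E) = Mul(Add(-87, 20), Rational(-231, 46)) = Mul(-67, Rational(-231, 46)) = Rational(15477, 46)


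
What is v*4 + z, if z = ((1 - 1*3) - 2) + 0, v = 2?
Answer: 4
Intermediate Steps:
z = -4 (z = ((1 - 3) - 2) + 0 = (-2 - 2) + 0 = -4 + 0 = -4)
v*4 + z = 2*4 - 4 = 8 - 4 = 4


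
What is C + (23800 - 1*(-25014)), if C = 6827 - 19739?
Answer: 35902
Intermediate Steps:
C = -12912
C + (23800 - 1*(-25014)) = -12912 + (23800 - 1*(-25014)) = -12912 + (23800 + 25014) = -12912 + 48814 = 35902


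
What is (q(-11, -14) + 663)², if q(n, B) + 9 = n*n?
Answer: 600625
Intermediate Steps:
q(n, B) = -9 + n² (q(n, B) = -9 + n*n = -9 + n²)
(q(-11, -14) + 663)² = ((-9 + (-11)²) + 663)² = ((-9 + 121) + 663)² = (112 + 663)² = 775² = 600625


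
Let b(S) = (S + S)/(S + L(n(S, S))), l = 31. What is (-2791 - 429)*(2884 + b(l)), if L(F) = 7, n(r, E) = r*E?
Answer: -176542940/19 ≈ -9.2917e+6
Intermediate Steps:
n(r, E) = E*r
b(S) = 2*S/(7 + S) (b(S) = (S + S)/(S + 7) = (2*S)/(7 + S) = 2*S/(7 + S))
(-2791 - 429)*(2884 + b(l)) = (-2791 - 429)*(2884 + 2*31/(7 + 31)) = -3220*(2884 + 2*31/38) = -3220*(2884 + 2*31*(1/38)) = -3220*(2884 + 31/19) = -3220*54827/19 = -176542940/19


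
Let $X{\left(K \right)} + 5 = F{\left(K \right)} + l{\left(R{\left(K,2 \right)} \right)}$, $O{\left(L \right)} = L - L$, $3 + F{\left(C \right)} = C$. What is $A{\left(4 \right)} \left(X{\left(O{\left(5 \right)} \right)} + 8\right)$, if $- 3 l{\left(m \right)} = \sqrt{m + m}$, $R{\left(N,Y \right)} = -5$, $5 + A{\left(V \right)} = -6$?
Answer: $\frac{11 i \sqrt{10}}{3} \approx 11.595 i$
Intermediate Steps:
$F{\left(C \right)} = -3 + C$
$O{\left(L \right)} = 0$
$A{\left(V \right)} = -11$ ($A{\left(V \right)} = -5 - 6 = -11$)
$l{\left(m \right)} = - \frac{\sqrt{2} \sqrt{m}}{3}$ ($l{\left(m \right)} = - \frac{\sqrt{m + m}}{3} = - \frac{\sqrt{2 m}}{3} = - \frac{\sqrt{2} \sqrt{m}}{3}$)
$X{\left(K \right)} = -8 + K - \frac{i \sqrt{10}}{3}$ ($X{\left(K \right)} = -5 - \left(3 - K + \frac{\sqrt{2} \sqrt{-5}}{3}\right) = -5 - \left(3 - K + \frac{\sqrt{2} i \sqrt{5}}{3}\right) = -5 - \left(3 - K + \frac{i \sqrt{10}}{3}\right) = -8 + K - \frac{i \sqrt{10}}{3}$)
$A{\left(4 \right)} \left(X{\left(O{\left(5 \right)} \right)} + 8\right) = - 11 \left(\left(-8 + 0 - \frac{i \sqrt{10}}{3}\right) + 8\right) = - 11 \left(\left(-8 - \frac{i \sqrt{10}}{3}\right) + 8\right) = - 11 \left(- \frac{i \sqrt{10}}{3}\right) = \frac{11 i \sqrt{10}}{3}$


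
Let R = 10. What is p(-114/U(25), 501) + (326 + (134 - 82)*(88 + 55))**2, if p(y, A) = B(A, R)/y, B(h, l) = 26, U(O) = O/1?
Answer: 3434172383/57 ≈ 6.0249e+7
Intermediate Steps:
U(O) = O (U(O) = O*1 = O)
p(y, A) = 26/y
p(-114/U(25), 501) + (326 + (134 - 82)*(88 + 55))**2 = 26/((-114/25)) + (326 + (134 - 82)*(88 + 55))**2 = 26/((-114*1/25)) + (326 + 52*143)**2 = 26/(-114/25) + (326 + 7436)**2 = 26*(-25/114) + 7762**2 = -325/57 + 60248644 = 3434172383/57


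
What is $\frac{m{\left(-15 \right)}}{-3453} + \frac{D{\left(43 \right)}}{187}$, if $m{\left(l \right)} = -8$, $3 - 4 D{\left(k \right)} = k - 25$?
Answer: $- \frac{45811}{2582844} \approx -0.017737$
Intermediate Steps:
$D{\left(k \right)} = 7 - \frac{k}{4}$ ($D{\left(k \right)} = \frac{3}{4} - \frac{k - 25}{4} = \frac{3}{4} - \frac{-25 + k}{4} = \frac{3}{4} - \left(- \frac{25}{4} + \frac{k}{4}\right) = 7 - \frac{k}{4}$)
$\frac{m{\left(-15 \right)}}{-3453} + \frac{D{\left(43 \right)}}{187} = - \frac{8}{-3453} + \frac{7 - \frac{43}{4}}{187} = \left(-8\right) \left(- \frac{1}{3453}\right) + \left(7 - \frac{43}{4}\right) \frac{1}{187} = \frac{8}{3453} - \frac{15}{748} = - \frac{45811}{2582844}$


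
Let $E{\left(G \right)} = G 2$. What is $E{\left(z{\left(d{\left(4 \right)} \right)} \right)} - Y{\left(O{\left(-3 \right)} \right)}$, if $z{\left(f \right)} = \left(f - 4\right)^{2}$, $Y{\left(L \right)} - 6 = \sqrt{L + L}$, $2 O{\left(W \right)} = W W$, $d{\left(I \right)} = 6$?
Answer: $-1$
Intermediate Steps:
$O{\left(W \right)} = \frac{W^{2}}{2}$ ($O{\left(W \right)} = \frac{W W}{2} = \frac{W^{2}}{2}$)
$Y{\left(L \right)} = 6 + \sqrt{2} \sqrt{L}$ ($Y{\left(L \right)} = 6 + \sqrt{L + L} = 6 + \sqrt{2 L} = 6 + \sqrt{2} \sqrt{L}$)
$z{\left(f \right)} = \left(-4 + f\right)^{2}$
$E{\left(G \right)} = 2 G$
$E{\left(z{\left(d{\left(4 \right)} \right)} \right)} - Y{\left(O{\left(-3 \right)} \right)} = 2 \left(-4 + 6\right)^{2} - \left(6 + \sqrt{2} \sqrt{\frac{\left(-3\right)^{2}}{2}}\right) = 2 \cdot 2^{2} - \left(6 + \sqrt{2} \sqrt{\frac{1}{2} \cdot 9}\right) = 2 \cdot 4 - \left(6 + \sqrt{2} \sqrt{\frac{9}{2}}\right) = 8 - \left(6 + \sqrt{2} \frac{3 \sqrt{2}}{2}\right) = 8 - \left(6 + 3\right) = 8 - 9 = -1$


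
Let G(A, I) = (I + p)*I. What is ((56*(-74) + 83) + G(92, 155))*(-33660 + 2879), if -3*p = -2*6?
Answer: -633596104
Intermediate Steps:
p = 4 (p = -(-2)*6/3 = -⅓*(-12) = 4)
G(A, I) = I*(4 + I) (G(A, I) = (I + 4)*I = (4 + I)*I = I*(4 + I))
((56*(-74) + 83) + G(92, 155))*(-33660 + 2879) = ((56*(-74) + 83) + 155*(4 + 155))*(-33660 + 2879) = ((-4144 + 83) + 155*159)*(-30781) = (-4061 + 24645)*(-30781) = 20584*(-30781) = -633596104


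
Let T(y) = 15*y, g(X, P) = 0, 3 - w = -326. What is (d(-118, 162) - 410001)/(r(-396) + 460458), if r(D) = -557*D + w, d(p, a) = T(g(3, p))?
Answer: -21579/35861 ≈ -0.60174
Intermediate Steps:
w = 329 (w = 3 - 1*(-326) = 3 + 326 = 329)
d(p, a) = 0 (d(p, a) = 15*0 = 0)
r(D) = 329 - 557*D (r(D) = -557*D + 329 = 329 - 557*D)
(d(-118, 162) - 410001)/(r(-396) + 460458) = (0 - 410001)/((329 - 557*(-396)) + 460458) = -410001/((329 + 220572) + 460458) = -410001/(220901 + 460458) = -410001/681359 = -410001*1/681359 = -21579/35861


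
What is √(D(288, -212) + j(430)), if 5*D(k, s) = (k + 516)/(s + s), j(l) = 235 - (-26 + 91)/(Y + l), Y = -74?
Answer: 3*√57958557305/47170 ≈ 15.311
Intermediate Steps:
j(l) = 235 - 65/(-74 + l) (j(l) = 235 - (-26 + 91)/(-74 + l) = 235 - 65/(-74 + l))
D(k, s) = (516 + k)/(10*s) (D(k, s) = ((k + 516)/(s + s))/5 = ((516 + k)/((2*s)))/5 = ((516 + k)*(1/(2*s)))/5 = ((516 + k)/(2*s))/5 = (516 + k)/(10*s))
√(D(288, -212) + j(430)) = √((⅒)*(516 + 288)/(-212) + 5*(-3491 + 47*430)/(-74 + 430)) = √((⅒)*(-1/212)*804 + 5*(-3491 + 20210)/356) = √(-201/530 + 5*(1/356)*16719) = √(-201/530 + 83595/356) = √(22116897/94340) = 3*√57958557305/47170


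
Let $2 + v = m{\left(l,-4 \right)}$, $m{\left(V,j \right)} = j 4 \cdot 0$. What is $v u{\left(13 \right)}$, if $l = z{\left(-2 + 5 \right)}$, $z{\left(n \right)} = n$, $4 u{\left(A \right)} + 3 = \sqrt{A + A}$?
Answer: $\frac{3}{2} - \frac{\sqrt{26}}{2} \approx -1.0495$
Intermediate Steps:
$u{\left(A \right)} = - \frac{3}{4} + \frac{\sqrt{2} \sqrt{A}}{4}$ ($u{\left(A \right)} = - \frac{3}{4} + \frac{\sqrt{A + A}}{4} = - \frac{3}{4} + \frac{\sqrt{2 A}}{4} = - \frac{3}{4} + \frac{\sqrt{2} \sqrt{A}}{4}$)
$l = 3$ ($l = -2 + 5 = 3$)
$m{\left(V,j \right)} = 0$ ($m{\left(V,j \right)} = 4 j 0 = 0$)
$v = -2$ ($v = -2 + 0 = -2$)
$v u{\left(13 \right)} = - 2 \left(- \frac{3}{4} + \frac{\sqrt{2} \sqrt{13}}{4}\right) = - 2 \left(- \frac{3}{4} + \frac{\sqrt{26}}{4}\right) = \frac{3}{2} - \frac{\sqrt{26}}{2}$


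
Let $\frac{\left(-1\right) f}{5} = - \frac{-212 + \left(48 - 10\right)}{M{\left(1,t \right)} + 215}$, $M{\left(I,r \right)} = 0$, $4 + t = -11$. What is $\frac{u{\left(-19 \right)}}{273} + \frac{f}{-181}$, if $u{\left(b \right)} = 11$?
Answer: $\frac{133115}{2124759} \approx 0.062649$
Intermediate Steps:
$t = -15$ ($t = -4 - 11 = -15$)
$f = - \frac{174}{43}$ ($f = - 5 \left(- \frac{-212 + \left(48 - 10\right)}{0 + 215}\right) = - 5 \left(- \frac{-212 + \left(48 - 10\right)}{215}\right) = - 5 \left(- \frac{-212 + 38}{215}\right) = - 5 \left(- \frac{-174}{215}\right) = - 5 \left(\left(-1\right) \left(- \frac{174}{215}\right)\right) = \left(-5\right) \frac{174}{215} = - \frac{174}{43} \approx -4.0465$)
$\frac{u{\left(-19 \right)}}{273} + \frac{f}{-181} = \frac{11}{273} - \frac{174}{43 \left(-181\right)} = 11 \cdot \frac{1}{273} - - \frac{174}{7783} = \frac{11}{273} + \frac{174}{7783} = \frac{133115}{2124759}$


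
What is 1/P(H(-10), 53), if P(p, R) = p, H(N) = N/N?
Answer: 1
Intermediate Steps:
H(N) = 1
1/P(H(-10), 53) = 1/1 = 1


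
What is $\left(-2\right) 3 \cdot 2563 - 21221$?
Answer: $-36599$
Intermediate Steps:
$\left(-2\right) 3 \cdot 2563 - 21221 = \left(-6\right) 2563 - 21221 = -15378 - 21221 = -36599$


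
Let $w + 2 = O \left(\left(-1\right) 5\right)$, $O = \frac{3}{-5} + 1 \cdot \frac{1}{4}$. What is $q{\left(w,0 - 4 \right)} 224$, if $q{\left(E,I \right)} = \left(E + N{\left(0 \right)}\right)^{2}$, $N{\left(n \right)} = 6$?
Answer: $7406$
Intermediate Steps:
$O = - \frac{7}{20}$ ($O = 3 \left(- \frac{1}{5}\right) + 1 \cdot \frac{1}{4} = - \frac{3}{5} + \frac{1}{4} = - \frac{7}{20} \approx -0.35$)
$w = - \frac{1}{4}$ ($w = -2 - \frac{7 \left(\left(-1\right) 5\right)}{20} = -2 - - \frac{7}{4} = -2 + \frac{7}{4} = - \frac{1}{4} \approx -0.25$)
$q{\left(E,I \right)} = \left(6 + E\right)^{2}$ ($q{\left(E,I \right)} = \left(E + 6\right)^{2} = \left(6 + E\right)^{2}$)
$q{\left(w,0 - 4 \right)} 224 = \left(6 - \frac{1}{4}\right)^{2} \cdot 224 = \left(\frac{23}{4}\right)^{2} \cdot 224 = \frac{529}{16} \cdot 224 = 7406$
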